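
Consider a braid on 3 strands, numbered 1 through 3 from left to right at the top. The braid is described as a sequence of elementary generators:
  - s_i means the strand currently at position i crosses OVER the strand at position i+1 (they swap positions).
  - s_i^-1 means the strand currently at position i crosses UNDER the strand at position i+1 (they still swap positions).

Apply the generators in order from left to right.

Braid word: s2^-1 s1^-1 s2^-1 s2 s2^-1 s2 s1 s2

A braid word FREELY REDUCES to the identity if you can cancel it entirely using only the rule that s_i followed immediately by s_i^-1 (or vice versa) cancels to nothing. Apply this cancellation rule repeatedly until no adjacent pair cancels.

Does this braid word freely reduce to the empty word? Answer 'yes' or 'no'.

Answer: yes

Derivation:
Gen 1 (s2^-1): push. Stack: [s2^-1]
Gen 2 (s1^-1): push. Stack: [s2^-1 s1^-1]
Gen 3 (s2^-1): push. Stack: [s2^-1 s1^-1 s2^-1]
Gen 4 (s2): cancels prior s2^-1. Stack: [s2^-1 s1^-1]
Gen 5 (s2^-1): push. Stack: [s2^-1 s1^-1 s2^-1]
Gen 6 (s2): cancels prior s2^-1. Stack: [s2^-1 s1^-1]
Gen 7 (s1): cancels prior s1^-1. Stack: [s2^-1]
Gen 8 (s2): cancels prior s2^-1. Stack: []
Reduced word: (empty)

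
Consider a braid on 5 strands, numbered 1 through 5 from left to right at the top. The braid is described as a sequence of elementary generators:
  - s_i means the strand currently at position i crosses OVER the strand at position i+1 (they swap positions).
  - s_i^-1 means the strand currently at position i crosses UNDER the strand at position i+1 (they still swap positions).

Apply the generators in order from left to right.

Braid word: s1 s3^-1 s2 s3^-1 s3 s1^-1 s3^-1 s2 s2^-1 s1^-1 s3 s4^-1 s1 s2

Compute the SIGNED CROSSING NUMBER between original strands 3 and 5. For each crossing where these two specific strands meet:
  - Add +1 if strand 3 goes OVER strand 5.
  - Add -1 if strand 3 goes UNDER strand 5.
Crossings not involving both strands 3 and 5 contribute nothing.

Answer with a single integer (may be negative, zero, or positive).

Gen 1: crossing 1x2. Both 3&5? no. Sum: 0
Gen 2: crossing 3x4. Both 3&5? no. Sum: 0
Gen 3: crossing 1x4. Both 3&5? no. Sum: 0
Gen 4: crossing 1x3. Both 3&5? no. Sum: 0
Gen 5: crossing 3x1. Both 3&5? no. Sum: 0
Gen 6: crossing 2x4. Both 3&5? no. Sum: 0
Gen 7: crossing 1x3. Both 3&5? no. Sum: 0
Gen 8: crossing 2x3. Both 3&5? no. Sum: 0
Gen 9: crossing 3x2. Both 3&5? no. Sum: 0
Gen 10: crossing 4x2. Both 3&5? no. Sum: 0
Gen 11: crossing 3x1. Both 3&5? no. Sum: 0
Gen 12: 3 under 5. Both 3&5? yes. Contrib: -1. Sum: -1
Gen 13: crossing 2x4. Both 3&5? no. Sum: -1
Gen 14: crossing 2x1. Both 3&5? no. Sum: -1

Answer: -1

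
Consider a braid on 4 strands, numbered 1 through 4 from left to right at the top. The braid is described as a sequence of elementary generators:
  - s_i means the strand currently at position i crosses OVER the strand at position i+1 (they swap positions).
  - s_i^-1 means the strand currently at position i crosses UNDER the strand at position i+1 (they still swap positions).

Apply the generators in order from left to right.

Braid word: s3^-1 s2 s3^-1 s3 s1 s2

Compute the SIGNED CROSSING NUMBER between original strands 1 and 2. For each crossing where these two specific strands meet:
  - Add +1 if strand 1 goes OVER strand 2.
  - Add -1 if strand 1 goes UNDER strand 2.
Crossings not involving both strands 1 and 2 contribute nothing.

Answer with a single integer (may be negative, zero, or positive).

Answer: 1

Derivation:
Gen 1: crossing 3x4. Both 1&2? no. Sum: 0
Gen 2: crossing 2x4. Both 1&2? no. Sum: 0
Gen 3: crossing 2x3. Both 1&2? no. Sum: 0
Gen 4: crossing 3x2. Both 1&2? no. Sum: 0
Gen 5: crossing 1x4. Both 1&2? no. Sum: 0
Gen 6: 1 over 2. Both 1&2? yes. Contrib: +1. Sum: 1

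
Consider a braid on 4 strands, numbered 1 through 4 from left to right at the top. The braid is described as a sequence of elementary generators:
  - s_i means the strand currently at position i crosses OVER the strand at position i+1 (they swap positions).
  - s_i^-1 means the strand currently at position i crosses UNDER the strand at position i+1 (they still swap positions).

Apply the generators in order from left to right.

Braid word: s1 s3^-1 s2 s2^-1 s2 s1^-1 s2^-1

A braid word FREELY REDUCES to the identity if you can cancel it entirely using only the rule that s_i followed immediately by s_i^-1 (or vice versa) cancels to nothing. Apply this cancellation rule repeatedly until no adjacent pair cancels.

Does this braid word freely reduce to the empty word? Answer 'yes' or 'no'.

Answer: no

Derivation:
Gen 1 (s1): push. Stack: [s1]
Gen 2 (s3^-1): push. Stack: [s1 s3^-1]
Gen 3 (s2): push. Stack: [s1 s3^-1 s2]
Gen 4 (s2^-1): cancels prior s2. Stack: [s1 s3^-1]
Gen 5 (s2): push. Stack: [s1 s3^-1 s2]
Gen 6 (s1^-1): push. Stack: [s1 s3^-1 s2 s1^-1]
Gen 7 (s2^-1): push. Stack: [s1 s3^-1 s2 s1^-1 s2^-1]
Reduced word: s1 s3^-1 s2 s1^-1 s2^-1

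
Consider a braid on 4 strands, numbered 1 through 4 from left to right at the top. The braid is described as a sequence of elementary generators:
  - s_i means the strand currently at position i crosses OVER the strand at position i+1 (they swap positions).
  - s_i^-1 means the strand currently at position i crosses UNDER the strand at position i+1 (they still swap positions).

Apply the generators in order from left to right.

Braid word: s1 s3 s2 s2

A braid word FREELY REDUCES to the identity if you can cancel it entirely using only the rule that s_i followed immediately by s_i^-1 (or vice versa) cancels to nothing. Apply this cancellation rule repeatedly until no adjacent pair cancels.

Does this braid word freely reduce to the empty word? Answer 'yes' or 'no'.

Answer: no

Derivation:
Gen 1 (s1): push. Stack: [s1]
Gen 2 (s3): push. Stack: [s1 s3]
Gen 3 (s2): push. Stack: [s1 s3 s2]
Gen 4 (s2): push. Stack: [s1 s3 s2 s2]
Reduced word: s1 s3 s2 s2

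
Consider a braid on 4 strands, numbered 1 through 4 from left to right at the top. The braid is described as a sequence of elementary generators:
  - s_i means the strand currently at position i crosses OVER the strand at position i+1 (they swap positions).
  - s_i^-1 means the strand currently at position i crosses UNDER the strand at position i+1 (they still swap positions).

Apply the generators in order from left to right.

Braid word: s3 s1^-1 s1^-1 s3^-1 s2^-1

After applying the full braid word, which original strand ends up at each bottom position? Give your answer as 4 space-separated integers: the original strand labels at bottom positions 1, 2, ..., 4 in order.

Answer: 1 3 2 4

Derivation:
Gen 1 (s3): strand 3 crosses over strand 4. Perm now: [1 2 4 3]
Gen 2 (s1^-1): strand 1 crosses under strand 2. Perm now: [2 1 4 3]
Gen 3 (s1^-1): strand 2 crosses under strand 1. Perm now: [1 2 4 3]
Gen 4 (s3^-1): strand 4 crosses under strand 3. Perm now: [1 2 3 4]
Gen 5 (s2^-1): strand 2 crosses under strand 3. Perm now: [1 3 2 4]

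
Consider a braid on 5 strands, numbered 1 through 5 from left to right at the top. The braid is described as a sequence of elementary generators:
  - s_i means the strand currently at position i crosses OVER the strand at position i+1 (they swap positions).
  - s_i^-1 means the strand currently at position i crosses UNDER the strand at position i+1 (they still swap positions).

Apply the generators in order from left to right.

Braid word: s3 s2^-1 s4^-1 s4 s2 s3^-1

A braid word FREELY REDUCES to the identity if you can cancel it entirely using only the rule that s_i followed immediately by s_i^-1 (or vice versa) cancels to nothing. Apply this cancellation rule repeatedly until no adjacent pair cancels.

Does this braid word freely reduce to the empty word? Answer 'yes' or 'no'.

Gen 1 (s3): push. Stack: [s3]
Gen 2 (s2^-1): push. Stack: [s3 s2^-1]
Gen 3 (s4^-1): push. Stack: [s3 s2^-1 s4^-1]
Gen 4 (s4): cancels prior s4^-1. Stack: [s3 s2^-1]
Gen 5 (s2): cancels prior s2^-1. Stack: [s3]
Gen 6 (s3^-1): cancels prior s3. Stack: []
Reduced word: (empty)

Answer: yes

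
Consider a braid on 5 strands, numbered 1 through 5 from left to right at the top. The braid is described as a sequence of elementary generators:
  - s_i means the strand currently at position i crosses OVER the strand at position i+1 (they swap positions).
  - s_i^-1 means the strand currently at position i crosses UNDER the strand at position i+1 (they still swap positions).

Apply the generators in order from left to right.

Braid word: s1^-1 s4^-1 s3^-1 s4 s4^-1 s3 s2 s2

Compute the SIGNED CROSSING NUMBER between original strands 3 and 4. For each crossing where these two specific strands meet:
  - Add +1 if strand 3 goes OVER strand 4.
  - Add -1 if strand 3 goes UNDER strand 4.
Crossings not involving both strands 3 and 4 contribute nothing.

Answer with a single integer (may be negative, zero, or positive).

Answer: 2

Derivation:
Gen 1: crossing 1x2. Both 3&4? no. Sum: 0
Gen 2: crossing 4x5. Both 3&4? no. Sum: 0
Gen 3: crossing 3x5. Both 3&4? no. Sum: 0
Gen 4: 3 over 4. Both 3&4? yes. Contrib: +1. Sum: 1
Gen 5: 4 under 3. Both 3&4? yes. Contrib: +1. Sum: 2
Gen 6: crossing 5x3. Both 3&4? no. Sum: 2
Gen 7: crossing 1x3. Both 3&4? no. Sum: 2
Gen 8: crossing 3x1. Both 3&4? no. Sum: 2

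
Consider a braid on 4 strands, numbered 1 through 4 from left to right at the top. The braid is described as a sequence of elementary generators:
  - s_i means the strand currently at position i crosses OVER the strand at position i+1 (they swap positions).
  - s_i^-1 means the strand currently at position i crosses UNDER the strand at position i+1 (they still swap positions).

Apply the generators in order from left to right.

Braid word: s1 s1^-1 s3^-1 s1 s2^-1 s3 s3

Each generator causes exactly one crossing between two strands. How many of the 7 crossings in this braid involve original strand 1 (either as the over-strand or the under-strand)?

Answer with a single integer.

Answer: 6

Derivation:
Gen 1: crossing 1x2. Involves strand 1? yes. Count so far: 1
Gen 2: crossing 2x1. Involves strand 1? yes. Count so far: 2
Gen 3: crossing 3x4. Involves strand 1? no. Count so far: 2
Gen 4: crossing 1x2. Involves strand 1? yes. Count so far: 3
Gen 5: crossing 1x4. Involves strand 1? yes. Count so far: 4
Gen 6: crossing 1x3. Involves strand 1? yes. Count so far: 5
Gen 7: crossing 3x1. Involves strand 1? yes. Count so far: 6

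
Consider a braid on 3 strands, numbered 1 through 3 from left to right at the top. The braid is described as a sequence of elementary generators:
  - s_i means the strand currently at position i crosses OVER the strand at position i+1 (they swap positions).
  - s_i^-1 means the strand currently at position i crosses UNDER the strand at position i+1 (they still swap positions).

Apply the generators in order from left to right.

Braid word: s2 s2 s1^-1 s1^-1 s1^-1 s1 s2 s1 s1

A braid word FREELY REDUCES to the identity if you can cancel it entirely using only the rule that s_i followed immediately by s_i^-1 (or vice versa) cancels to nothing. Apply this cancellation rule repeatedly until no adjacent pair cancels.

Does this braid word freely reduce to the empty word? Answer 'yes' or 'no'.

Answer: no

Derivation:
Gen 1 (s2): push. Stack: [s2]
Gen 2 (s2): push. Stack: [s2 s2]
Gen 3 (s1^-1): push. Stack: [s2 s2 s1^-1]
Gen 4 (s1^-1): push. Stack: [s2 s2 s1^-1 s1^-1]
Gen 5 (s1^-1): push. Stack: [s2 s2 s1^-1 s1^-1 s1^-1]
Gen 6 (s1): cancels prior s1^-1. Stack: [s2 s2 s1^-1 s1^-1]
Gen 7 (s2): push. Stack: [s2 s2 s1^-1 s1^-1 s2]
Gen 8 (s1): push. Stack: [s2 s2 s1^-1 s1^-1 s2 s1]
Gen 9 (s1): push. Stack: [s2 s2 s1^-1 s1^-1 s2 s1 s1]
Reduced word: s2 s2 s1^-1 s1^-1 s2 s1 s1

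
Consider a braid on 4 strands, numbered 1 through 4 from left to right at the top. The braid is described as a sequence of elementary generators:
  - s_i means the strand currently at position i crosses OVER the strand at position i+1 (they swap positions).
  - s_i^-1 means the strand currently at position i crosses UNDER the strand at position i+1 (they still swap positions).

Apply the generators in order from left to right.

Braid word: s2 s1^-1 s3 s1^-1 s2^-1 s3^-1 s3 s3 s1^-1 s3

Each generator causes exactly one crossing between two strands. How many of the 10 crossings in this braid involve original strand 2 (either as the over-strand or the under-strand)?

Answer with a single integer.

Gen 1: crossing 2x3. Involves strand 2? yes. Count so far: 1
Gen 2: crossing 1x3. Involves strand 2? no. Count so far: 1
Gen 3: crossing 2x4. Involves strand 2? yes. Count so far: 2
Gen 4: crossing 3x1. Involves strand 2? no. Count so far: 2
Gen 5: crossing 3x4. Involves strand 2? no. Count so far: 2
Gen 6: crossing 3x2. Involves strand 2? yes. Count so far: 3
Gen 7: crossing 2x3. Involves strand 2? yes. Count so far: 4
Gen 8: crossing 3x2. Involves strand 2? yes. Count so far: 5
Gen 9: crossing 1x4. Involves strand 2? no. Count so far: 5
Gen 10: crossing 2x3. Involves strand 2? yes. Count so far: 6

Answer: 6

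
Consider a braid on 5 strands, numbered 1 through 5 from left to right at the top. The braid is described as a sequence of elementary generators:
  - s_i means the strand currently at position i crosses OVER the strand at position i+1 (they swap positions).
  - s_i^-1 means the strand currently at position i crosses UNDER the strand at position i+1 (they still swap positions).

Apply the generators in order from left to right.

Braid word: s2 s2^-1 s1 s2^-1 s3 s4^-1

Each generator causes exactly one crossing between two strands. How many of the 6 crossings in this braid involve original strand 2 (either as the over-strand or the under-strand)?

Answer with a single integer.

Gen 1: crossing 2x3. Involves strand 2? yes. Count so far: 1
Gen 2: crossing 3x2. Involves strand 2? yes. Count so far: 2
Gen 3: crossing 1x2. Involves strand 2? yes. Count so far: 3
Gen 4: crossing 1x3. Involves strand 2? no. Count so far: 3
Gen 5: crossing 1x4. Involves strand 2? no. Count so far: 3
Gen 6: crossing 1x5. Involves strand 2? no. Count so far: 3

Answer: 3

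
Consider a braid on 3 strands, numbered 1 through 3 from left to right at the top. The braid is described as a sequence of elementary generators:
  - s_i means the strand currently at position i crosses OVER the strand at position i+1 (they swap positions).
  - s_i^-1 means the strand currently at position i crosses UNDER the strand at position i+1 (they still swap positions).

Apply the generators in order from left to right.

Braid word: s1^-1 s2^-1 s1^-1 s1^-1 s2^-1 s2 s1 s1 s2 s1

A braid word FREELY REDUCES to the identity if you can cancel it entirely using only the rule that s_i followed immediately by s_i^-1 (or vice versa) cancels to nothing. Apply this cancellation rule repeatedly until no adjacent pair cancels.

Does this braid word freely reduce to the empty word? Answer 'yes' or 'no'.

Answer: yes

Derivation:
Gen 1 (s1^-1): push. Stack: [s1^-1]
Gen 2 (s2^-1): push. Stack: [s1^-1 s2^-1]
Gen 3 (s1^-1): push. Stack: [s1^-1 s2^-1 s1^-1]
Gen 4 (s1^-1): push. Stack: [s1^-1 s2^-1 s1^-1 s1^-1]
Gen 5 (s2^-1): push. Stack: [s1^-1 s2^-1 s1^-1 s1^-1 s2^-1]
Gen 6 (s2): cancels prior s2^-1. Stack: [s1^-1 s2^-1 s1^-1 s1^-1]
Gen 7 (s1): cancels prior s1^-1. Stack: [s1^-1 s2^-1 s1^-1]
Gen 8 (s1): cancels prior s1^-1. Stack: [s1^-1 s2^-1]
Gen 9 (s2): cancels prior s2^-1. Stack: [s1^-1]
Gen 10 (s1): cancels prior s1^-1. Stack: []
Reduced word: (empty)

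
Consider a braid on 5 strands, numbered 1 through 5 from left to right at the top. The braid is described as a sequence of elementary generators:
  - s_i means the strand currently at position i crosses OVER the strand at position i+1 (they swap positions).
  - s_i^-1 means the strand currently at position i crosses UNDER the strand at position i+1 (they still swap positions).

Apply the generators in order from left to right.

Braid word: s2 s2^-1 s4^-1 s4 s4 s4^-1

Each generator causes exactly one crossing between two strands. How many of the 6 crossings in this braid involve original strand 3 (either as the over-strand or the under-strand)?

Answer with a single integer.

Gen 1: crossing 2x3. Involves strand 3? yes. Count so far: 1
Gen 2: crossing 3x2. Involves strand 3? yes. Count so far: 2
Gen 3: crossing 4x5. Involves strand 3? no. Count so far: 2
Gen 4: crossing 5x4. Involves strand 3? no. Count so far: 2
Gen 5: crossing 4x5. Involves strand 3? no. Count so far: 2
Gen 6: crossing 5x4. Involves strand 3? no. Count so far: 2

Answer: 2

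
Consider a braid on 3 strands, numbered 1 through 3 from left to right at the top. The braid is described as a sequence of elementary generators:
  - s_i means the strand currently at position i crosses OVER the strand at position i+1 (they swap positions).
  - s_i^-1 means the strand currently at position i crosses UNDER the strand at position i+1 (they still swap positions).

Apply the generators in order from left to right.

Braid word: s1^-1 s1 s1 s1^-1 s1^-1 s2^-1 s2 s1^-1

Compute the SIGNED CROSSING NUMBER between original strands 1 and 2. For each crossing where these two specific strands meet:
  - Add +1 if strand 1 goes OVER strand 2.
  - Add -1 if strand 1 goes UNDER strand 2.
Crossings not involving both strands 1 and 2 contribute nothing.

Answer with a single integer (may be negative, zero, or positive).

Answer: 0

Derivation:
Gen 1: 1 under 2. Both 1&2? yes. Contrib: -1. Sum: -1
Gen 2: 2 over 1. Both 1&2? yes. Contrib: -1. Sum: -2
Gen 3: 1 over 2. Both 1&2? yes. Contrib: +1. Sum: -1
Gen 4: 2 under 1. Both 1&2? yes. Contrib: +1. Sum: 0
Gen 5: 1 under 2. Both 1&2? yes. Contrib: -1. Sum: -1
Gen 6: crossing 1x3. Both 1&2? no. Sum: -1
Gen 7: crossing 3x1. Both 1&2? no. Sum: -1
Gen 8: 2 under 1. Both 1&2? yes. Contrib: +1. Sum: 0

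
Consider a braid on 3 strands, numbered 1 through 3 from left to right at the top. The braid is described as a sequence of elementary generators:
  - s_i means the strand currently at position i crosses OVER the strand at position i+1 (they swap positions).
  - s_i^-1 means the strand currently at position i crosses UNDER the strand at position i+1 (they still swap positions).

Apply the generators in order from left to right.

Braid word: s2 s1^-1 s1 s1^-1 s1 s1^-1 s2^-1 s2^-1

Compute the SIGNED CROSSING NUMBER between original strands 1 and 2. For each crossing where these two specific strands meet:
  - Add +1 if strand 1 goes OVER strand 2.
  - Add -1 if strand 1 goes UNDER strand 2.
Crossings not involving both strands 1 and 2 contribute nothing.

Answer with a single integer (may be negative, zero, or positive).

Answer: 0

Derivation:
Gen 1: crossing 2x3. Both 1&2? no. Sum: 0
Gen 2: crossing 1x3. Both 1&2? no. Sum: 0
Gen 3: crossing 3x1. Both 1&2? no. Sum: 0
Gen 4: crossing 1x3. Both 1&2? no. Sum: 0
Gen 5: crossing 3x1. Both 1&2? no. Sum: 0
Gen 6: crossing 1x3. Both 1&2? no. Sum: 0
Gen 7: 1 under 2. Both 1&2? yes. Contrib: -1. Sum: -1
Gen 8: 2 under 1. Both 1&2? yes. Contrib: +1. Sum: 0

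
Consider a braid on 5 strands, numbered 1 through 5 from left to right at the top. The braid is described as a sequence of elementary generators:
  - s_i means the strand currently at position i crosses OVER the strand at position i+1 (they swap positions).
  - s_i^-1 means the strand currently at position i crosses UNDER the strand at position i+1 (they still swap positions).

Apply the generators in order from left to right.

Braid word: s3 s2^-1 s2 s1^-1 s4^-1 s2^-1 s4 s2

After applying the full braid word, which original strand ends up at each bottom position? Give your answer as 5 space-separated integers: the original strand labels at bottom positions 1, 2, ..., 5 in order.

Answer: 2 1 4 3 5

Derivation:
Gen 1 (s3): strand 3 crosses over strand 4. Perm now: [1 2 4 3 5]
Gen 2 (s2^-1): strand 2 crosses under strand 4. Perm now: [1 4 2 3 5]
Gen 3 (s2): strand 4 crosses over strand 2. Perm now: [1 2 4 3 5]
Gen 4 (s1^-1): strand 1 crosses under strand 2. Perm now: [2 1 4 3 5]
Gen 5 (s4^-1): strand 3 crosses under strand 5. Perm now: [2 1 4 5 3]
Gen 6 (s2^-1): strand 1 crosses under strand 4. Perm now: [2 4 1 5 3]
Gen 7 (s4): strand 5 crosses over strand 3. Perm now: [2 4 1 3 5]
Gen 8 (s2): strand 4 crosses over strand 1. Perm now: [2 1 4 3 5]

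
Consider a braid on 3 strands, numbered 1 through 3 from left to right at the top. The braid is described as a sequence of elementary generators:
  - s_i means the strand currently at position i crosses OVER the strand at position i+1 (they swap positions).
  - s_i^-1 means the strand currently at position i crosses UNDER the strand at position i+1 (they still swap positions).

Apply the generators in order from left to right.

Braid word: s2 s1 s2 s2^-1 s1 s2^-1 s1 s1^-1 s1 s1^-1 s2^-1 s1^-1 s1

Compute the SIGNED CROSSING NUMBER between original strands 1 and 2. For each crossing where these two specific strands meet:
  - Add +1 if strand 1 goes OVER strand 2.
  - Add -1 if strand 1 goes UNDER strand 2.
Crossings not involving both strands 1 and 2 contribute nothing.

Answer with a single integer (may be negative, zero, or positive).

Gen 1: crossing 2x3. Both 1&2? no. Sum: 0
Gen 2: crossing 1x3. Both 1&2? no. Sum: 0
Gen 3: 1 over 2. Both 1&2? yes. Contrib: +1. Sum: 1
Gen 4: 2 under 1. Both 1&2? yes. Contrib: +1. Sum: 2
Gen 5: crossing 3x1. Both 1&2? no. Sum: 2
Gen 6: crossing 3x2. Both 1&2? no. Sum: 2
Gen 7: 1 over 2. Both 1&2? yes. Contrib: +1. Sum: 3
Gen 8: 2 under 1. Both 1&2? yes. Contrib: +1. Sum: 4
Gen 9: 1 over 2. Both 1&2? yes. Contrib: +1. Sum: 5
Gen 10: 2 under 1. Both 1&2? yes. Contrib: +1. Sum: 6
Gen 11: crossing 2x3. Both 1&2? no. Sum: 6
Gen 12: crossing 1x3. Both 1&2? no. Sum: 6
Gen 13: crossing 3x1. Both 1&2? no. Sum: 6

Answer: 6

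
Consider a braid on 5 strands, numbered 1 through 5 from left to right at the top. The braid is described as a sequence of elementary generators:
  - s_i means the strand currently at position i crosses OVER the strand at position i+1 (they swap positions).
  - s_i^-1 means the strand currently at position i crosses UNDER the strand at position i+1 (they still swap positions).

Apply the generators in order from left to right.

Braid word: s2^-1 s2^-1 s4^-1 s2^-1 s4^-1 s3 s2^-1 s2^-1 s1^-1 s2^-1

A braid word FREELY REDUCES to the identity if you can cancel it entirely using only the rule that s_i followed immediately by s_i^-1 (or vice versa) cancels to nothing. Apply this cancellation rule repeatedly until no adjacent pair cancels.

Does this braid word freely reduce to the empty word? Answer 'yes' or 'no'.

Answer: no

Derivation:
Gen 1 (s2^-1): push. Stack: [s2^-1]
Gen 2 (s2^-1): push. Stack: [s2^-1 s2^-1]
Gen 3 (s4^-1): push. Stack: [s2^-1 s2^-1 s4^-1]
Gen 4 (s2^-1): push. Stack: [s2^-1 s2^-1 s4^-1 s2^-1]
Gen 5 (s4^-1): push. Stack: [s2^-1 s2^-1 s4^-1 s2^-1 s4^-1]
Gen 6 (s3): push. Stack: [s2^-1 s2^-1 s4^-1 s2^-1 s4^-1 s3]
Gen 7 (s2^-1): push. Stack: [s2^-1 s2^-1 s4^-1 s2^-1 s4^-1 s3 s2^-1]
Gen 8 (s2^-1): push. Stack: [s2^-1 s2^-1 s4^-1 s2^-1 s4^-1 s3 s2^-1 s2^-1]
Gen 9 (s1^-1): push. Stack: [s2^-1 s2^-1 s4^-1 s2^-1 s4^-1 s3 s2^-1 s2^-1 s1^-1]
Gen 10 (s2^-1): push. Stack: [s2^-1 s2^-1 s4^-1 s2^-1 s4^-1 s3 s2^-1 s2^-1 s1^-1 s2^-1]
Reduced word: s2^-1 s2^-1 s4^-1 s2^-1 s4^-1 s3 s2^-1 s2^-1 s1^-1 s2^-1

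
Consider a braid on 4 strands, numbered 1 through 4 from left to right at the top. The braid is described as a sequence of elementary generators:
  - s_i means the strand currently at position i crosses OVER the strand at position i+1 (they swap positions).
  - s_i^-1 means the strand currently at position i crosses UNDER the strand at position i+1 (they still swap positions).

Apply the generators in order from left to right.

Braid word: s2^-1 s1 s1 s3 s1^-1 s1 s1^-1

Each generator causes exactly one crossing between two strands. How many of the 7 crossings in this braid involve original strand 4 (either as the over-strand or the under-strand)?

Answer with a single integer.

Gen 1: crossing 2x3. Involves strand 4? no. Count so far: 0
Gen 2: crossing 1x3. Involves strand 4? no. Count so far: 0
Gen 3: crossing 3x1. Involves strand 4? no. Count so far: 0
Gen 4: crossing 2x4. Involves strand 4? yes. Count so far: 1
Gen 5: crossing 1x3. Involves strand 4? no. Count so far: 1
Gen 6: crossing 3x1. Involves strand 4? no. Count so far: 1
Gen 7: crossing 1x3. Involves strand 4? no. Count so far: 1

Answer: 1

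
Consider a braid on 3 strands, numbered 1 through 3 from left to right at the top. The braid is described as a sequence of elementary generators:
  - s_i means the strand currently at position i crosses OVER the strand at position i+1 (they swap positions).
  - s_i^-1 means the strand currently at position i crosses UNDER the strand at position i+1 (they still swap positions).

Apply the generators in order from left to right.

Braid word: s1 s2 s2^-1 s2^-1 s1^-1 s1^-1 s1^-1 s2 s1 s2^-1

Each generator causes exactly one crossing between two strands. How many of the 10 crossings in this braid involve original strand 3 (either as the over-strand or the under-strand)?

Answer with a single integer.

Gen 1: crossing 1x2. Involves strand 3? no. Count so far: 0
Gen 2: crossing 1x3. Involves strand 3? yes. Count so far: 1
Gen 3: crossing 3x1. Involves strand 3? yes. Count so far: 2
Gen 4: crossing 1x3. Involves strand 3? yes. Count so far: 3
Gen 5: crossing 2x3. Involves strand 3? yes. Count so far: 4
Gen 6: crossing 3x2. Involves strand 3? yes. Count so far: 5
Gen 7: crossing 2x3. Involves strand 3? yes. Count so far: 6
Gen 8: crossing 2x1. Involves strand 3? no. Count so far: 6
Gen 9: crossing 3x1. Involves strand 3? yes. Count so far: 7
Gen 10: crossing 3x2. Involves strand 3? yes. Count so far: 8

Answer: 8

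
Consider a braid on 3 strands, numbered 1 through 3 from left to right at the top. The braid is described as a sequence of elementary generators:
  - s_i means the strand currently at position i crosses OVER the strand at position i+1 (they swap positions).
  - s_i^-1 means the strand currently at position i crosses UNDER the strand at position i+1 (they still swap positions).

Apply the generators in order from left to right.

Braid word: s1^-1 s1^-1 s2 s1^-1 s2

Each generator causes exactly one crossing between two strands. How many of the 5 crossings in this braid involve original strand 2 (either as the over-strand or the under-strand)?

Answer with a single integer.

Answer: 4

Derivation:
Gen 1: crossing 1x2. Involves strand 2? yes. Count so far: 1
Gen 2: crossing 2x1. Involves strand 2? yes. Count so far: 2
Gen 3: crossing 2x3. Involves strand 2? yes. Count so far: 3
Gen 4: crossing 1x3. Involves strand 2? no. Count so far: 3
Gen 5: crossing 1x2. Involves strand 2? yes. Count so far: 4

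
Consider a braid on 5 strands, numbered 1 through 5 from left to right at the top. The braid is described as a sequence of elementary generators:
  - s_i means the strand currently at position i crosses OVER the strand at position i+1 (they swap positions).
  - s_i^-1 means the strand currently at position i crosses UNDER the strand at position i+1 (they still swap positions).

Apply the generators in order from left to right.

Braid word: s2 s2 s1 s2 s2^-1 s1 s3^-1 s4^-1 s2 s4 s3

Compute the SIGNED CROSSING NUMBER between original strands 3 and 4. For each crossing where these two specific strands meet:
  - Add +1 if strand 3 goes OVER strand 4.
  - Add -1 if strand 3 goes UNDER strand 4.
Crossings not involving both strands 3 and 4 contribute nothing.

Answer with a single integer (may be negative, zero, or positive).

Gen 1: crossing 2x3. Both 3&4? no. Sum: 0
Gen 2: crossing 3x2. Both 3&4? no. Sum: 0
Gen 3: crossing 1x2. Both 3&4? no. Sum: 0
Gen 4: crossing 1x3. Both 3&4? no. Sum: 0
Gen 5: crossing 3x1. Both 3&4? no. Sum: 0
Gen 6: crossing 2x1. Both 3&4? no. Sum: 0
Gen 7: 3 under 4. Both 3&4? yes. Contrib: -1. Sum: -1
Gen 8: crossing 3x5. Both 3&4? no. Sum: -1
Gen 9: crossing 2x4. Both 3&4? no. Sum: -1
Gen 10: crossing 5x3. Both 3&4? no. Sum: -1
Gen 11: crossing 2x3. Both 3&4? no. Sum: -1

Answer: -1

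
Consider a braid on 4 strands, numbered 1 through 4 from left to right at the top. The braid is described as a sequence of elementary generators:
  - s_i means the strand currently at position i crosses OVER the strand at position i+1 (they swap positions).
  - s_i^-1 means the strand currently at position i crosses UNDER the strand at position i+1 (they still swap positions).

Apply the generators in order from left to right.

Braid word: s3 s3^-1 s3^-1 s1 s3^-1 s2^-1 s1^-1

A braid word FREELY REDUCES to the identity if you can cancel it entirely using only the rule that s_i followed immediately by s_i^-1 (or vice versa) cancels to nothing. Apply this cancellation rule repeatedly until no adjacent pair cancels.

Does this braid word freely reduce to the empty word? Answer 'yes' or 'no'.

Gen 1 (s3): push. Stack: [s3]
Gen 2 (s3^-1): cancels prior s3. Stack: []
Gen 3 (s3^-1): push. Stack: [s3^-1]
Gen 4 (s1): push. Stack: [s3^-1 s1]
Gen 5 (s3^-1): push. Stack: [s3^-1 s1 s3^-1]
Gen 6 (s2^-1): push. Stack: [s3^-1 s1 s3^-1 s2^-1]
Gen 7 (s1^-1): push. Stack: [s3^-1 s1 s3^-1 s2^-1 s1^-1]
Reduced word: s3^-1 s1 s3^-1 s2^-1 s1^-1

Answer: no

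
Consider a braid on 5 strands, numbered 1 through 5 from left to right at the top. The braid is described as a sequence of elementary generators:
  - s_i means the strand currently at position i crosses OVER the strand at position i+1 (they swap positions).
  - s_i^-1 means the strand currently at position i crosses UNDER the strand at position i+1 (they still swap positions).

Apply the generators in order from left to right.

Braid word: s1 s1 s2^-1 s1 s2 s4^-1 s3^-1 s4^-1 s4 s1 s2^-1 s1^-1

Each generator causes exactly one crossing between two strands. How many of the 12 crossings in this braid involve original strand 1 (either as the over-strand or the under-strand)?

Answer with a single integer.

Answer: 7

Derivation:
Gen 1: crossing 1x2. Involves strand 1? yes. Count so far: 1
Gen 2: crossing 2x1. Involves strand 1? yes. Count so far: 2
Gen 3: crossing 2x3. Involves strand 1? no. Count so far: 2
Gen 4: crossing 1x3. Involves strand 1? yes. Count so far: 3
Gen 5: crossing 1x2. Involves strand 1? yes. Count so far: 4
Gen 6: crossing 4x5. Involves strand 1? no. Count so far: 4
Gen 7: crossing 1x5. Involves strand 1? yes. Count so far: 5
Gen 8: crossing 1x4. Involves strand 1? yes. Count so far: 6
Gen 9: crossing 4x1. Involves strand 1? yes. Count so far: 7
Gen 10: crossing 3x2. Involves strand 1? no. Count so far: 7
Gen 11: crossing 3x5. Involves strand 1? no. Count so far: 7
Gen 12: crossing 2x5. Involves strand 1? no. Count so far: 7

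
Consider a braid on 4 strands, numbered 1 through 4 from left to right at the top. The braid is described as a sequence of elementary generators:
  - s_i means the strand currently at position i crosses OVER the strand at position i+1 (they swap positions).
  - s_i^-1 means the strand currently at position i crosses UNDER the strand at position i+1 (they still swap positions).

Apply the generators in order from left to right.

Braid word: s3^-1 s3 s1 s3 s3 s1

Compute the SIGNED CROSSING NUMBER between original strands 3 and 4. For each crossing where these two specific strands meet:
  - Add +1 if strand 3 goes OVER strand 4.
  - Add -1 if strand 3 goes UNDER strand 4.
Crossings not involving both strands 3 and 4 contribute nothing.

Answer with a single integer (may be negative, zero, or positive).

Gen 1: 3 under 4. Both 3&4? yes. Contrib: -1. Sum: -1
Gen 2: 4 over 3. Both 3&4? yes. Contrib: -1. Sum: -2
Gen 3: crossing 1x2. Both 3&4? no. Sum: -2
Gen 4: 3 over 4. Both 3&4? yes. Contrib: +1. Sum: -1
Gen 5: 4 over 3. Both 3&4? yes. Contrib: -1. Sum: -2
Gen 6: crossing 2x1. Both 3&4? no. Sum: -2

Answer: -2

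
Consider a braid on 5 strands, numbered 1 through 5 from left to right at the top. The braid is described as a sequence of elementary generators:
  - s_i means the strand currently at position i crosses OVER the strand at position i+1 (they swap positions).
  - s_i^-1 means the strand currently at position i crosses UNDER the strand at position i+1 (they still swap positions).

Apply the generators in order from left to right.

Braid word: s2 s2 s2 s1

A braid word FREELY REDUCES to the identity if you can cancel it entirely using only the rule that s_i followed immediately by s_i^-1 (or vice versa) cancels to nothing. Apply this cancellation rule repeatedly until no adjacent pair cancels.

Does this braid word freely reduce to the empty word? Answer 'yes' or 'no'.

Answer: no

Derivation:
Gen 1 (s2): push. Stack: [s2]
Gen 2 (s2): push. Stack: [s2 s2]
Gen 3 (s2): push. Stack: [s2 s2 s2]
Gen 4 (s1): push. Stack: [s2 s2 s2 s1]
Reduced word: s2 s2 s2 s1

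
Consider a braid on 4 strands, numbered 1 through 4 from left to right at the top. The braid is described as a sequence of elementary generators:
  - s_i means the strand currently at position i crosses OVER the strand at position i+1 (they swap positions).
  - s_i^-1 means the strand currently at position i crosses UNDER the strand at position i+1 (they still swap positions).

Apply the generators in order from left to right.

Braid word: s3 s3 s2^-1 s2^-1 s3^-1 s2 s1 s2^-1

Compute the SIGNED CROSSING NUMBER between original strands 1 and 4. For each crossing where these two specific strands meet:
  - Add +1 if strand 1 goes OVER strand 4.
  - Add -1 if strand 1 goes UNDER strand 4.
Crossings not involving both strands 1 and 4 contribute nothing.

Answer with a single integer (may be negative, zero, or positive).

Gen 1: crossing 3x4. Both 1&4? no. Sum: 0
Gen 2: crossing 4x3. Both 1&4? no. Sum: 0
Gen 3: crossing 2x3. Both 1&4? no. Sum: 0
Gen 4: crossing 3x2. Both 1&4? no. Sum: 0
Gen 5: crossing 3x4. Both 1&4? no. Sum: 0
Gen 6: crossing 2x4. Both 1&4? no. Sum: 0
Gen 7: 1 over 4. Both 1&4? yes. Contrib: +1. Sum: 1
Gen 8: crossing 1x2. Both 1&4? no. Sum: 1

Answer: 1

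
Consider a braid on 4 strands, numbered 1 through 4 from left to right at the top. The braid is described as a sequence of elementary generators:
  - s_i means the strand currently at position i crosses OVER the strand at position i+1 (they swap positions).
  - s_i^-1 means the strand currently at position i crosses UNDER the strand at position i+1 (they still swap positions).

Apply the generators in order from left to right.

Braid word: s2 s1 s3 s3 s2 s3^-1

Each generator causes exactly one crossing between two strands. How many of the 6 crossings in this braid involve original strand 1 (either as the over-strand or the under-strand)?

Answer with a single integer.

Gen 1: crossing 2x3. Involves strand 1? no. Count so far: 0
Gen 2: crossing 1x3. Involves strand 1? yes. Count so far: 1
Gen 3: crossing 2x4. Involves strand 1? no. Count so far: 1
Gen 4: crossing 4x2. Involves strand 1? no. Count so far: 1
Gen 5: crossing 1x2. Involves strand 1? yes. Count so far: 2
Gen 6: crossing 1x4. Involves strand 1? yes. Count so far: 3

Answer: 3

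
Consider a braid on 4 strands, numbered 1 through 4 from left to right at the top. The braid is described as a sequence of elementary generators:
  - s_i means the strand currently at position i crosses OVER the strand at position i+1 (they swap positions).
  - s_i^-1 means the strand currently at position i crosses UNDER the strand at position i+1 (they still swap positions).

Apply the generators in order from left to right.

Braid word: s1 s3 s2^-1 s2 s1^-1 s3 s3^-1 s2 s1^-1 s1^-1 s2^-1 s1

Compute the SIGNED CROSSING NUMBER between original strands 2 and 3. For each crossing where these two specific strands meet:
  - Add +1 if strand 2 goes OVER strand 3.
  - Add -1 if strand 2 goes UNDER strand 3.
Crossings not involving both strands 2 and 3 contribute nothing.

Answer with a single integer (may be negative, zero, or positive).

Answer: 0

Derivation:
Gen 1: crossing 1x2. Both 2&3? no. Sum: 0
Gen 2: crossing 3x4. Both 2&3? no. Sum: 0
Gen 3: crossing 1x4. Both 2&3? no. Sum: 0
Gen 4: crossing 4x1. Both 2&3? no. Sum: 0
Gen 5: crossing 2x1. Both 2&3? no. Sum: 0
Gen 6: crossing 4x3. Both 2&3? no. Sum: 0
Gen 7: crossing 3x4. Both 2&3? no. Sum: 0
Gen 8: crossing 2x4. Both 2&3? no. Sum: 0
Gen 9: crossing 1x4. Both 2&3? no. Sum: 0
Gen 10: crossing 4x1. Both 2&3? no. Sum: 0
Gen 11: crossing 4x2. Both 2&3? no. Sum: 0
Gen 12: crossing 1x2. Both 2&3? no. Sum: 0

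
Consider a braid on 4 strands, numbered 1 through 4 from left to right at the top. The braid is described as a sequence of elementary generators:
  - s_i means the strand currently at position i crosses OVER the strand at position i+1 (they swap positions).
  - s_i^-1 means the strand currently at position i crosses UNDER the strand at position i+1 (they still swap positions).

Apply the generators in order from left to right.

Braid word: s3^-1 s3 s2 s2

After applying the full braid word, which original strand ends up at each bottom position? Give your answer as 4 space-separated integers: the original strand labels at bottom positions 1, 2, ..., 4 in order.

Answer: 1 2 3 4

Derivation:
Gen 1 (s3^-1): strand 3 crosses under strand 4. Perm now: [1 2 4 3]
Gen 2 (s3): strand 4 crosses over strand 3. Perm now: [1 2 3 4]
Gen 3 (s2): strand 2 crosses over strand 3. Perm now: [1 3 2 4]
Gen 4 (s2): strand 3 crosses over strand 2. Perm now: [1 2 3 4]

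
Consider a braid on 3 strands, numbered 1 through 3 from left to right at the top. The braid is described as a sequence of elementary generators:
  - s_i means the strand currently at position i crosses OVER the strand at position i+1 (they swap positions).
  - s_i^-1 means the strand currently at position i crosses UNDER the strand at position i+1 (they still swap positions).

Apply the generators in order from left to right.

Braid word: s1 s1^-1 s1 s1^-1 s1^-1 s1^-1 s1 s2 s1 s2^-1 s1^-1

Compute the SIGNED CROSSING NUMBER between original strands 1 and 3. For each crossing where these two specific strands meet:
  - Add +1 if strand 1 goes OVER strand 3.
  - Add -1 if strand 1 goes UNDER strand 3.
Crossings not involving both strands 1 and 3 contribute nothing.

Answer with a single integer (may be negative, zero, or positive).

Gen 1: crossing 1x2. Both 1&3? no. Sum: 0
Gen 2: crossing 2x1. Both 1&3? no. Sum: 0
Gen 3: crossing 1x2. Both 1&3? no. Sum: 0
Gen 4: crossing 2x1. Both 1&3? no. Sum: 0
Gen 5: crossing 1x2. Both 1&3? no. Sum: 0
Gen 6: crossing 2x1. Both 1&3? no. Sum: 0
Gen 7: crossing 1x2. Both 1&3? no. Sum: 0
Gen 8: 1 over 3. Both 1&3? yes. Contrib: +1. Sum: 1
Gen 9: crossing 2x3. Both 1&3? no. Sum: 1
Gen 10: crossing 2x1. Both 1&3? no. Sum: 1
Gen 11: 3 under 1. Both 1&3? yes. Contrib: +1. Sum: 2

Answer: 2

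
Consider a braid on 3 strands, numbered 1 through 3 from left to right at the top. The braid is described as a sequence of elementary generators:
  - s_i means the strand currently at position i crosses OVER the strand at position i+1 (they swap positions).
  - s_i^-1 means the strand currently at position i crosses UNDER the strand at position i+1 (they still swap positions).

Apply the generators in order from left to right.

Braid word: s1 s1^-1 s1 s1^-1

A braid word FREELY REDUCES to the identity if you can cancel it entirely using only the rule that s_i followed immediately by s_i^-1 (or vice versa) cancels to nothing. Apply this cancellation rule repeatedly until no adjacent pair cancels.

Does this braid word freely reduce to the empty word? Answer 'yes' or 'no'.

Answer: yes

Derivation:
Gen 1 (s1): push. Stack: [s1]
Gen 2 (s1^-1): cancels prior s1. Stack: []
Gen 3 (s1): push. Stack: [s1]
Gen 4 (s1^-1): cancels prior s1. Stack: []
Reduced word: (empty)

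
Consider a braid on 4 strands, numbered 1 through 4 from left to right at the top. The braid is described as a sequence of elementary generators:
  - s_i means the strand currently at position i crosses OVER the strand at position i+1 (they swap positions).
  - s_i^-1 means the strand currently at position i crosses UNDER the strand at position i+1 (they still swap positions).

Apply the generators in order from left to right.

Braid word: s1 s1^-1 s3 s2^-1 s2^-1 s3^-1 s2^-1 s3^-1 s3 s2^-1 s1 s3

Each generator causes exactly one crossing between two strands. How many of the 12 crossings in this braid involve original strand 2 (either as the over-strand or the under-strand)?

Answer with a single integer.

Answer: 9

Derivation:
Gen 1: crossing 1x2. Involves strand 2? yes. Count so far: 1
Gen 2: crossing 2x1. Involves strand 2? yes. Count so far: 2
Gen 3: crossing 3x4. Involves strand 2? no. Count so far: 2
Gen 4: crossing 2x4. Involves strand 2? yes. Count so far: 3
Gen 5: crossing 4x2. Involves strand 2? yes. Count so far: 4
Gen 6: crossing 4x3. Involves strand 2? no. Count so far: 4
Gen 7: crossing 2x3. Involves strand 2? yes. Count so far: 5
Gen 8: crossing 2x4. Involves strand 2? yes. Count so far: 6
Gen 9: crossing 4x2. Involves strand 2? yes. Count so far: 7
Gen 10: crossing 3x2. Involves strand 2? yes. Count so far: 8
Gen 11: crossing 1x2. Involves strand 2? yes. Count so far: 9
Gen 12: crossing 3x4. Involves strand 2? no. Count so far: 9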